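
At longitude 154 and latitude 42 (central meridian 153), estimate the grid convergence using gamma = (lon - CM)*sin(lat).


gamma = (154 - 153) * sin(42) = 1 * 0.669131 = 0.669 degrees

0.669 degrees


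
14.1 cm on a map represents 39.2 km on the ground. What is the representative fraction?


ground = 39.2 km = 3920000 cm; RF denominator = ground / map = 3920000 / 14.1 ≈ 278014; RF = 1:278014

1:278014


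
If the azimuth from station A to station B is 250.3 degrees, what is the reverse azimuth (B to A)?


back azimuth = (250.3 + 180) mod 360 = 70.3 degrees

70.3 degrees


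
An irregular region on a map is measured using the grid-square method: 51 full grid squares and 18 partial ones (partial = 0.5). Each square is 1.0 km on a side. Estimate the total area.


effective squares = 51 + 18 * 0.5 = 60.0
area = 60.0 * 1.0 = 60.0 km^2

60.0 km^2


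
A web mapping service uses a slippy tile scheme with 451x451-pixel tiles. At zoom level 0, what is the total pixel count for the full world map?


tiles per axis = 2^0 = 1
total tiles = 1^2 = 1
pixels per axis = 1 * 451 = 451
total pixels = 451^2 = 203401

203401 pixels


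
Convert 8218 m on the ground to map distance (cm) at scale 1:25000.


map_cm = 8218 * 100 / 25000 = 32.872 cm ≈ 32.87 cm

32.87 cm


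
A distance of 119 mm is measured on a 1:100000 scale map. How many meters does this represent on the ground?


ground = 119 mm * 100000 / 1000 = 11900.0 m

11900.0 m


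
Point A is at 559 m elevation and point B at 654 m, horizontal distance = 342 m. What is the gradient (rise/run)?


gradient = (654 - 559) / 342 = 95 / 342 = 0.2778

0.2778


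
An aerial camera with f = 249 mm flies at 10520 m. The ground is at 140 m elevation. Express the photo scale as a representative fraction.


scale = f / (H - h) = 249 mm / 10380 m = 249 / 10380000 = 1:41687

1:41687


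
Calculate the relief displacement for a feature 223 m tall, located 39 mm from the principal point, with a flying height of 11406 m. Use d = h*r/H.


d = h * r / H = 223 * 39 / 11406 = 0.76 mm

0.76 mm


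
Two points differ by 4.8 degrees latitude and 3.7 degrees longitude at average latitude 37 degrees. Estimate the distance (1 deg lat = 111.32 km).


dlat_km = 4.8 * 111.32 = 534.336
dlon_km = 3.7 * 111.32 * cos(37) ≈ 328.945
dist = sqrt(534.336^2 + 328.945^2) ≈ 627.5 km

627.5 km


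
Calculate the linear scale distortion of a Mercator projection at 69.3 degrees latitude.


SF = 1 / cos(69.3) = 1 / 0.353475 = 2.829

2.829


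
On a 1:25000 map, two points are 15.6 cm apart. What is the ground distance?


ground = 15.6 cm * 25000 / 100 = 3900.0 m = 3.9 km

3.9 km


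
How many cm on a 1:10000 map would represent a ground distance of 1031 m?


map_cm = 1031 * 100 / 10000 = 10.31 cm

10.31 cm


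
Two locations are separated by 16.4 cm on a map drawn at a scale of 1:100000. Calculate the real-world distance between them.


ground = 16.4 cm * 100000 / 100 = 16400.0 m = 16.4 km

16.4 km


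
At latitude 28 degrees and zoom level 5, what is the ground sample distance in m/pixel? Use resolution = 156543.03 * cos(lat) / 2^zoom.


res = 156543.03 * cos(28) / 2^5 = 156543.03 * 0.88294759 / 32 = 4319.35 m/pixel

4319.35 m/pixel


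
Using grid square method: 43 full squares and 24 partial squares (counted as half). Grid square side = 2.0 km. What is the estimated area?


effective squares = 43 + 24 * 0.5 = 55.0
area = 55.0 * 4.0 = 220.0 km^2

220.0 km^2


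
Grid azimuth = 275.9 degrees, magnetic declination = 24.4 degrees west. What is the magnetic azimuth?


magnetic azimuth = grid azimuth - declination (east +ve)
mag_az = 275.9 - -24.4 = 300.3 degrees

300.3 degrees


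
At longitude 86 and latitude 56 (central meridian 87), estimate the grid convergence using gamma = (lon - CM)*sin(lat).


gamma = (86 - 87) * sin(56) = -1 * 0.829038 = -0.829 degrees

-0.829 degrees


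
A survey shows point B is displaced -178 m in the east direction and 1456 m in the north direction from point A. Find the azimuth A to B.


az = atan2(-178, 1456) = -7.0 deg
adjusted to 0-360: 353.0 degrees

353.0 degrees


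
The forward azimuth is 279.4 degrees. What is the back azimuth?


back azimuth = (279.4 + 180) mod 360 = 99.4 degrees

99.4 degrees


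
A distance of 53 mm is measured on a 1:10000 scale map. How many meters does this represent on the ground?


ground = 53 mm * 10000 / 1000 = 530.0 m

530.0 m


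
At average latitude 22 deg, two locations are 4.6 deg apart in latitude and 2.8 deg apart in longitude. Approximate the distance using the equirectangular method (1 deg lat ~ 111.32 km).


dlat_km = 4.6 * 111.32 = 512.072
dlon_km = 2.8 * 111.32 * cos(22) ≈ 288.999
dist = sqrt(512.072^2 + 288.999^2) ≈ 588.0 km

588.0 km


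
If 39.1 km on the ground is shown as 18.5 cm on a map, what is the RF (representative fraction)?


ground = 39.1 km = 3910000 cm; RF denominator = ground / map = 3910000 / 18.5 ≈ 211351; RF = 1:211351

1:211351


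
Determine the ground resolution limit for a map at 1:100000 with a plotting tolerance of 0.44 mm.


ground = 0.44 mm * 100000 / 1000 = 44.0 m

44.0 m


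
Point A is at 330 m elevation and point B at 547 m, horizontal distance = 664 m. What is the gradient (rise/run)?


gradient = (547 - 330) / 664 = 217 / 664 = 0.3268

0.3268


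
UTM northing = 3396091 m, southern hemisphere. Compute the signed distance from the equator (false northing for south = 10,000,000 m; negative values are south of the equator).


For southern: actual = 3396091 - 10000000 = -6603909 m

-6603909 m


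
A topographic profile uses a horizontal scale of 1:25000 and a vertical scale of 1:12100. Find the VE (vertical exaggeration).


VE = horizontal_scale / vertical_scale = 25000 / 12100 ≈ 2.1

2.1x


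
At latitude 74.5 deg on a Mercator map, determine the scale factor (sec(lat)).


SF = 1 / cos(74.5) = 1 / 0.267238 = 3.742

3.742


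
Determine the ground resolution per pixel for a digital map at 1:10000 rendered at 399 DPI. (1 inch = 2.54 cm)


pixel_cm = 2.54 / 399 ≈ 0.006366 cm
ground = pixel_cm * 10000 / 100 = 2.54 * 10000 / (399 * 100) = 25400 / 39900 ≈ 0.64 m

0.64 m


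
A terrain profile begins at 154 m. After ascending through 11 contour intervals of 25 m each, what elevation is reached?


elevation = 154 + 11 * 25 = 429 m

429 m


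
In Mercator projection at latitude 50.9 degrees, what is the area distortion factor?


area_distortion = 1/cos^2(50.9) = 2.514

2.514


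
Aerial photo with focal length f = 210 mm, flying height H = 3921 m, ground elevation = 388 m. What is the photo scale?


scale = f / (H - h) = 210 mm / 3533 m = 210 / 3533000 = 1:16824

1:16824


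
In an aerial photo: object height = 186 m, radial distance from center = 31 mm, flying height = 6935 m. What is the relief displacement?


d = h * r / H = 186 * 31 / 6935 = 0.83 mm

0.83 mm


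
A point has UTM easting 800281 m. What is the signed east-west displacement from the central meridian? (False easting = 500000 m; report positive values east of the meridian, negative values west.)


displacement = 800281 - 500000 = 300281 m

300281 m


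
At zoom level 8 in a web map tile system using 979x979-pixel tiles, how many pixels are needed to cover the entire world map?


tiles per axis = 2^8 = 256
total tiles = 256^2 = 65536
pixels per axis = 256 * 979 = 250624
total pixels = 250624^2 = 62812389376

62812389376 pixels


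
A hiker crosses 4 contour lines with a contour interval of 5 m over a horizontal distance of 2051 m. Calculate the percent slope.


elevation change = 4 * 5 = 20 m
slope = 20 / 2051 * 100 = 1.0%

1.0%


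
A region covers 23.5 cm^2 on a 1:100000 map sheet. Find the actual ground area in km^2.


ground_area = 23.5 * (100000/100)^2 = 23500000.0 m^2 = 23.5 km^2

23.5 km^2


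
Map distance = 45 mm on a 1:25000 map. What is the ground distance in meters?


ground = 45 mm * 25000 / 1000 = 1125.0 m

1125.0 m


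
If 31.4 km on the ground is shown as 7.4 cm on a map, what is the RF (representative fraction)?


ground = 31.4 km = 3140000 cm; RF denominator = ground / map = 3140000 / 7.4 ≈ 424324; RF = 1:424324

1:424324


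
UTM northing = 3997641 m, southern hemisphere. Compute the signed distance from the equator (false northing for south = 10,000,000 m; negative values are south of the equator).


For southern: actual = 3997641 - 10000000 = -6002359 m

-6002359 m


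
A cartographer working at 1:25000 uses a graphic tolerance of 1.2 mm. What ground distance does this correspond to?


ground = 1.2 mm * 25000 / 1000 = 30.0 m

30.0 m


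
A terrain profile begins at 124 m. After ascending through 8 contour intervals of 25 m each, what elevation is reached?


elevation = 124 + 8 * 25 = 324 m

324 m


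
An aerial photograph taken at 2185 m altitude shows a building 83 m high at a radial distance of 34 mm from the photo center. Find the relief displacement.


d = h * r / H = 83 * 34 / 2185 = 1.29 mm

1.29 mm


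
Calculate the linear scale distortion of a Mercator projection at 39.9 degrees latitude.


SF = 1 / cos(39.9) = 1 / 0.767165 = 1.304

1.304


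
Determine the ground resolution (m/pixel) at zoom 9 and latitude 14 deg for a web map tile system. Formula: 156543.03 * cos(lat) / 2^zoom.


res = 156543.03 * cos(14) / 2^9 = 156543.03 * 0.97029573 / 512 = 296.67 m/pixel

296.67 m/pixel


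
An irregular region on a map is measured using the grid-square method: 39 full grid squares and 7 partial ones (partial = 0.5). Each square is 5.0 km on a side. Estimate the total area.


effective squares = 39 + 7 * 0.5 = 42.5
area = 42.5 * 25.0 = 1062.5 km^2

1062.5 km^2


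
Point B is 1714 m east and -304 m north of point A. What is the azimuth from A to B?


az = atan2(1714, -304) = 100.1 deg
adjusted to 0-360: 100.1 degrees

100.1 degrees


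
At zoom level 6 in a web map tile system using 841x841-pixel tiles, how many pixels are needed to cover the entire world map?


tiles per axis = 2^6 = 64
total tiles = 64^2 = 4096
pixels per axis = 64 * 841 = 53824
total pixels = 53824^2 = 2897022976

2897022976 pixels


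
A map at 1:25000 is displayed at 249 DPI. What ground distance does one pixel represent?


pixel_cm = 2.54 / 249 ≈ 0.010201 cm
ground = pixel_cm * 25000 / 100 = 2.54 * 25000 / (249 * 100) = 63500 / 24900 ≈ 2.55 m

2.55 m


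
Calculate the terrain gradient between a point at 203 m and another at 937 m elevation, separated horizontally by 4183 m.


gradient = (937 - 203) / 4183 = 734 / 4183 = 0.1755

0.1755


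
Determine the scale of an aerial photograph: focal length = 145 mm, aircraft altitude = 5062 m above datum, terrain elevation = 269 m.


scale = f / (H - h) = 145 mm / 4793 m = 145 / 4793000 = 1:33055

1:33055


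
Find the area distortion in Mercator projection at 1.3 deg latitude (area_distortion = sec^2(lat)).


area_distortion = 1/cos^2(1.3) = 1.001

1.001


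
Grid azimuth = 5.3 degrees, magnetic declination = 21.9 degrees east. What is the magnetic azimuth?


magnetic azimuth = grid azimuth - declination (east +ve)
mag_az = 5.3 - 21.9 = 343.4 degrees

343.4 degrees


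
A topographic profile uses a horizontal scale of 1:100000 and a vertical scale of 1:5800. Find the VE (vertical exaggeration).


VE = horizontal_scale / vertical_scale = 100000 / 5800 ≈ 17.2

17.2x


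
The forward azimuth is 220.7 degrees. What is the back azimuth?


back azimuth = (220.7 + 180) mod 360 = 40.7 degrees

40.7 degrees


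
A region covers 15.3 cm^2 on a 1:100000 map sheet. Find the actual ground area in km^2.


ground_area = 15.3 * (100000/100)^2 = 15300000.0 m^2 = 15.3 km^2

15.3 km^2


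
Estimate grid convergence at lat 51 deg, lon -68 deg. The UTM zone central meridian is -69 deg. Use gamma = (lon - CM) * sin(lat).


gamma = (-68 - -69) * sin(51) = 1 * 0.777146 = 0.777 degrees

0.777 degrees


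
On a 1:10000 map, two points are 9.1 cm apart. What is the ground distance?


ground = 9.1 cm * 10000 / 100 = 910.0 m

910.0 m


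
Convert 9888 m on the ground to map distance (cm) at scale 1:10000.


map_cm = 9888 * 100 / 10000 = 98.88 cm

98.88 cm


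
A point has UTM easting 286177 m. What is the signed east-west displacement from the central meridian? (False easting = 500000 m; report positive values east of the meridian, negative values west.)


displacement = 286177 - 500000 = -213823 m

-213823 m


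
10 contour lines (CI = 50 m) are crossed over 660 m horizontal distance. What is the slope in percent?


elevation change = 10 * 50 = 500 m
slope = 500 / 660 * 100 = 75.8%

75.8%


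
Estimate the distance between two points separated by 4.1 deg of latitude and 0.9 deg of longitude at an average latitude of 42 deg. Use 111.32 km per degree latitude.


dlat_km = 4.1 * 111.32 = 456.412
dlon_km = 0.9 * 111.32 * cos(42) ≈ 74.454
dist = sqrt(456.412^2 + 74.454^2) ≈ 462.4 km

462.4 km


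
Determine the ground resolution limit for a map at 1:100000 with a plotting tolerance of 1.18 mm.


ground = 1.18 mm * 100000 / 1000 = 118.0 m

118.0 m


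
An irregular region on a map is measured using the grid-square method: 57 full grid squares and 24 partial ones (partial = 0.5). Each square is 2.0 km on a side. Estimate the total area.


effective squares = 57 + 24 * 0.5 = 69.0
area = 69.0 * 4.0 = 276.0 km^2

276.0 km^2


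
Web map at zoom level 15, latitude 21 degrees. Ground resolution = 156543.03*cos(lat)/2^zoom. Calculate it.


res = 156543.03 * cos(21) / 2^15 = 156543.03 * 0.93358043 / 32768 = 4.46 m/pixel

4.46 m/pixel


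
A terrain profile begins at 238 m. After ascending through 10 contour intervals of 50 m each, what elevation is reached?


elevation = 238 + 10 * 50 = 738 m

738 m


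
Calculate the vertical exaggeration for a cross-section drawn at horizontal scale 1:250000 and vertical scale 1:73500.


VE = horizontal_scale / vertical_scale = 250000 / 73500 ≈ 3.4

3.4x


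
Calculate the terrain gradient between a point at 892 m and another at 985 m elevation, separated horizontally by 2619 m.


gradient = (985 - 892) / 2619 = 93 / 2619 = 0.0355

0.0355


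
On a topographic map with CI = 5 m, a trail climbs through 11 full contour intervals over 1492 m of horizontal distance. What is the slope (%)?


elevation change = 11 * 5 = 55 m
slope = 55 / 1492 * 100 = 3.7%

3.7%


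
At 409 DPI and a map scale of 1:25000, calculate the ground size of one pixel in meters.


pixel_cm = 2.54 / 409 ≈ 0.00621 cm
ground = pixel_cm * 25000 / 100 = 2.54 * 25000 / (409 * 100) = 63500 / 40900 ≈ 1.55 m

1.55 m


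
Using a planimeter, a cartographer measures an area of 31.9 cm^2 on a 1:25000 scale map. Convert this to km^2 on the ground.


ground_area = 31.9 * (25000/100)^2 = 1993750.0 m^2 = 1.99375 km^2 ≈ 1.994 km^2

1.994 km^2


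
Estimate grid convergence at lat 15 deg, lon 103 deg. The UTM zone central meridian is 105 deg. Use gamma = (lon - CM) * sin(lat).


gamma = (103 - 105) * sin(15) = -2 * 0.258819 = -0.518 degrees

-0.518 degrees


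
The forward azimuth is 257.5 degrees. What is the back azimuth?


back azimuth = (257.5 + 180) mod 360 = 77.5 degrees

77.5 degrees


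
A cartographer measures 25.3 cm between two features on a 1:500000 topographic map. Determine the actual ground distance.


ground = 25.3 cm * 500000 / 100 = 126500.0 m = 126.5 km

126.5 km


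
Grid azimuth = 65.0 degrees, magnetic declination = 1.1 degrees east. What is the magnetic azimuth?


magnetic azimuth = grid azimuth - declination (east +ve)
mag_az = 65.0 - 1.1 = 63.9 degrees

63.9 degrees


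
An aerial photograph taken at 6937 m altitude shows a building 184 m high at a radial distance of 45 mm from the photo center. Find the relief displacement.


d = h * r / H = 184 * 45 / 6937 = 1.19 mm

1.19 mm


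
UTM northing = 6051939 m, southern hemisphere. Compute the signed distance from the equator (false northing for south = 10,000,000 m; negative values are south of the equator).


For southern: actual = 6051939 - 10000000 = -3948061 m

-3948061 m


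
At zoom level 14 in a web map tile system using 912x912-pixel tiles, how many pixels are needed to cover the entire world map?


tiles per axis = 2^14 = 16384
total tiles = 16384^2 = 268435456
pixels per axis = 16384 * 912 = 14942208
total pixels = 14942208^2 = 223269579915264

223269579915264 pixels


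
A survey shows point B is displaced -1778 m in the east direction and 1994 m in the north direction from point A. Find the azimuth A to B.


az = atan2(-1778, 1994) = -41.7 deg
adjusted to 0-360: 318.3 degrees

318.3 degrees


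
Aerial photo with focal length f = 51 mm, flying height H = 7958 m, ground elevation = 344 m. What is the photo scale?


scale = f / (H - h) = 51 mm / 7614 m = 51 / 7614000 = 1:149294

1:149294


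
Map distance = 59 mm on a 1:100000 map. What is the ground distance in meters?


ground = 59 mm * 100000 / 1000 = 5900.0 m

5900.0 m


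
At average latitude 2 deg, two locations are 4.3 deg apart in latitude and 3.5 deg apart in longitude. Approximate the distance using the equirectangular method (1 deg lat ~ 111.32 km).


dlat_km = 4.3 * 111.32 = 478.676
dlon_km = 3.5 * 111.32 * cos(2) ≈ 389.383
dist = sqrt(478.676^2 + 389.383^2) ≈ 617.0 km

617.0 km


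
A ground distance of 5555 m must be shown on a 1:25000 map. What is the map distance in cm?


map_cm = 5555 * 100 / 25000 = 22.22 cm

22.22 cm


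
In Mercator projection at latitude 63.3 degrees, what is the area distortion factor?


area_distortion = 1/cos^2(63.3) = 4.953

4.953


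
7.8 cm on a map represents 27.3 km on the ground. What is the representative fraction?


ground = 27.3 km = 2730000 cm; RF denominator = ground / map = 2730000 / 7.8 = 350000; RF = 1:350000

1:350000


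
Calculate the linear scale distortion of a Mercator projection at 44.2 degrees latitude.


SF = 1 / cos(44.2) = 1 / 0.716911 = 1.395

1.395


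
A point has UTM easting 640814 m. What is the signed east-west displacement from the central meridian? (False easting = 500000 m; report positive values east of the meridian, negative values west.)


displacement = 640814 - 500000 = 140814 m

140814 m


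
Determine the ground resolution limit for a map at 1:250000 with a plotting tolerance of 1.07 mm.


ground = 1.07 mm * 250000 / 1000 = 267.5 m

267.5 m


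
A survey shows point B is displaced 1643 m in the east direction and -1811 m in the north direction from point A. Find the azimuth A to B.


az = atan2(1643, -1811) = 137.8 deg
adjusted to 0-360: 137.8 degrees

137.8 degrees


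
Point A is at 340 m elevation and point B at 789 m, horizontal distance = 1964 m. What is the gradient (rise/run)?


gradient = (789 - 340) / 1964 = 449 / 1964 = 0.2286

0.2286


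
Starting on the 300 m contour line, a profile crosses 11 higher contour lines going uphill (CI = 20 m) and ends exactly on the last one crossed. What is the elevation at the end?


elevation = 300 + 11 * 20 = 520 m

520 m


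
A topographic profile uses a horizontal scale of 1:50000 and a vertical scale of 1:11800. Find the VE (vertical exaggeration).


VE = horizontal_scale / vertical_scale = 50000 / 11800 ≈ 4.2

4.2x


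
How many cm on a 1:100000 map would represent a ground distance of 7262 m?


map_cm = 7262 * 100 / 100000 = 7.262 cm ≈ 7.26 cm

7.26 cm


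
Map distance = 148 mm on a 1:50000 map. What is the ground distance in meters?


ground = 148 mm * 50000 / 1000 = 7400.0 m

7400.0 m


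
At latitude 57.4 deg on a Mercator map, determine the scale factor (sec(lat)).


SF = 1 / cos(57.4) = 1 / 0.538771 = 1.856

1.856


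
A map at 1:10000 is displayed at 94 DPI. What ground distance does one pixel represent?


pixel_cm = 2.54 / 94 ≈ 0.027021 cm
ground = pixel_cm * 10000 / 100 = 2.54 * 10000 / (94 * 100) = 25400 / 9400 ≈ 2.7 m

2.7 m


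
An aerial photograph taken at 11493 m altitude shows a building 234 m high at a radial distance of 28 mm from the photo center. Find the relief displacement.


d = h * r / H = 234 * 28 / 11493 = 0.57 mm

0.57 mm


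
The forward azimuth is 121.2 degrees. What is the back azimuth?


back azimuth = (121.2 + 180) mod 360 = 301.2 degrees

301.2 degrees


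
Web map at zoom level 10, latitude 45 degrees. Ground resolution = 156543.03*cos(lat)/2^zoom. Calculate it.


res = 156543.03 * cos(45) / 2^10 = 156543.03 * 0.70710678 / 1024 = 108.1 m/pixel

108.1 m/pixel


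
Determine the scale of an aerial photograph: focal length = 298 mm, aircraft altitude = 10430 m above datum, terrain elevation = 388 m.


scale = f / (H - h) = 298 mm / 10042 m = 298 / 10042000 = 1:33698

1:33698


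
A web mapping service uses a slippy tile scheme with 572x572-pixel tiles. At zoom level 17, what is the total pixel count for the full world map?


tiles per axis = 2^17 = 131072
total tiles = 131072^2 = 17179869184
pixels per axis = 131072 * 572 = 74973184
total pixels = 74973184^2 = 5620978319097856

5620978319097856 pixels


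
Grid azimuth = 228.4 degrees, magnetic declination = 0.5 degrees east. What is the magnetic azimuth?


magnetic azimuth = grid azimuth - declination (east +ve)
mag_az = 228.4 - 0.5 = 227.9 degrees

227.9 degrees


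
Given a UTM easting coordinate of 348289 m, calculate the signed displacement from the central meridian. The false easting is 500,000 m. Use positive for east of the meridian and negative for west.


displacement = 348289 - 500000 = -151711 m

-151711 m


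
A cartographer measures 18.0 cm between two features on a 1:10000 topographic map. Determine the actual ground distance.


ground = 18.0 cm * 10000 / 100 = 1800.0 m = 1.8 km

1.8 km


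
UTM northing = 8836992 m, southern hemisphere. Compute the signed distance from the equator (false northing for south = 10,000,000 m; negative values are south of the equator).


For southern: actual = 8836992 - 10000000 = -1163008 m

-1163008 m


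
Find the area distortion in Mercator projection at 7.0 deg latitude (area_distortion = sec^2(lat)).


area_distortion = 1/cos^2(7.0) = 1.015

1.015


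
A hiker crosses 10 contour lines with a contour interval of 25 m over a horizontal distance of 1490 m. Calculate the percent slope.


elevation change = 10 * 25 = 250 m
slope = 250 / 1490 * 100 = 16.8%

16.8%


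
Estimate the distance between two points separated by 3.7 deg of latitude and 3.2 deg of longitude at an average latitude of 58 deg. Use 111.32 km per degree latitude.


dlat_km = 3.7 * 111.32 = 411.884
dlon_km = 3.2 * 111.32 * cos(58) ≈ 188.77
dist = sqrt(411.884^2 + 188.77^2) ≈ 453.1 km

453.1 km


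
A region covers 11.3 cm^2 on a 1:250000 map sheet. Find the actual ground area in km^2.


ground_area = 11.3 * (250000/100)^2 = 70625000.0 m^2 = 70.625 km^2

70.625 km^2


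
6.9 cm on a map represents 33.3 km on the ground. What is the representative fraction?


ground = 33.3 km = 3330000 cm; RF denominator = ground / map = 3330000 / 6.9 ≈ 482609; RF = 1:482609

1:482609


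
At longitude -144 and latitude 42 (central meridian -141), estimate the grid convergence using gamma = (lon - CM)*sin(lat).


gamma = (-144 - -141) * sin(42) = -3 * 0.669131 = -2.007 degrees

-2.007 degrees


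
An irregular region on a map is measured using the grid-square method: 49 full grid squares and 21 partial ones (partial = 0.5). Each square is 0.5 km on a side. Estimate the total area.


effective squares = 49 + 21 * 0.5 = 59.5
area = 59.5 * 0.25 = 14.875 km^2

14.875 km^2


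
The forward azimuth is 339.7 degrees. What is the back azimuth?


back azimuth = (339.7 + 180) mod 360 = 159.7 degrees

159.7 degrees


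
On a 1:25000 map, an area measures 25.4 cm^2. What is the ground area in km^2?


ground_area = 25.4 * (25000/100)^2 = 1587500.0 m^2 = 1.5875 km^2 ≈ 1.588 km^2

1.588 km^2


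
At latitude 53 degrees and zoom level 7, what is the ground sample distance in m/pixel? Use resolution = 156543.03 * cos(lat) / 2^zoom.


res = 156543.03 * cos(53) / 2^7 = 156543.03 * 0.60181502 / 128 = 736.02 m/pixel

736.02 m/pixel


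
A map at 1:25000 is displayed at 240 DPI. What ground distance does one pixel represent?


pixel_cm = 2.54 / 240 ≈ 0.010583 cm
ground = pixel_cm * 25000 / 100 = 2.54 * 25000 / (240 * 100) = 63500 / 24000 ≈ 2.65 m

2.65 m


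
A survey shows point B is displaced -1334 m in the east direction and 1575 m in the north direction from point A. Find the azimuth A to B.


az = atan2(-1334, 1575) = -40.3 deg
adjusted to 0-360: 319.7 degrees

319.7 degrees


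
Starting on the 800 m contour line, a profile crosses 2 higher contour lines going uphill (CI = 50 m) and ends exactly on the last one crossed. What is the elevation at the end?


elevation = 800 + 2 * 50 = 900 m

900 m


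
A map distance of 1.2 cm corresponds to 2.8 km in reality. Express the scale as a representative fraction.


ground = 2.8 km = 280000 cm; RF denominator = ground / map = 280000 / 1.2 ≈ 233333; RF = 1:233333

1:233333


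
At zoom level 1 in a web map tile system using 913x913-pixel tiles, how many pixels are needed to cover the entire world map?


tiles per axis = 2^1 = 2
total tiles = 2^2 = 4
pixels per axis = 2 * 913 = 1826
total pixels = 1826^2 = 3334276

3334276 pixels


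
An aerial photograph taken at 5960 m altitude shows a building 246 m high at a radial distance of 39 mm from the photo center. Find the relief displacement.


d = h * r / H = 246 * 39 / 5960 = 1.61 mm

1.61 mm


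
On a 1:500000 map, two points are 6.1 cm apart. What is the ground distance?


ground = 6.1 cm * 500000 / 100 = 30500.0 m = 30.5 km

30.5 km


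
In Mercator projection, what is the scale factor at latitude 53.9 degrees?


SF = 1 / cos(53.9) = 1 / 0.589196 = 1.697

1.697


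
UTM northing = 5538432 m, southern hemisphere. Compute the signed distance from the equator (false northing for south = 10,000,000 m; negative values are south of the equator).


For southern: actual = 5538432 - 10000000 = -4461568 m

-4461568 m


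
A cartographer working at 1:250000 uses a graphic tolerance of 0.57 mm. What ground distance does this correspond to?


ground = 0.57 mm * 250000 / 1000 = 142.5 m

142.5 m


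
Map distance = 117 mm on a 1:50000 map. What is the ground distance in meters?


ground = 117 mm * 50000 / 1000 = 5850.0 m

5850.0 m


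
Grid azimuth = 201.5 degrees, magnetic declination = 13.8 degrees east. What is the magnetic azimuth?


magnetic azimuth = grid azimuth - declination (east +ve)
mag_az = 201.5 - 13.8 = 187.7 degrees

187.7 degrees


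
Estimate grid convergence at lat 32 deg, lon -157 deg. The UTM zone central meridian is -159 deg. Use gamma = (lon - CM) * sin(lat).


gamma = (-157 - -159) * sin(32) = 2 * 0.529919 = 1.06 degrees

1.06 degrees


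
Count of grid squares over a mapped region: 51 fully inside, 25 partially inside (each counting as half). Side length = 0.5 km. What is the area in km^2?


effective squares = 51 + 25 * 0.5 = 63.5
area = 63.5 * 0.25 = 15.875 km^2

15.875 km^2


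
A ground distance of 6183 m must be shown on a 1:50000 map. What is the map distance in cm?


map_cm = 6183 * 100 / 50000 = 12.366 cm ≈ 12.37 cm

12.37 cm


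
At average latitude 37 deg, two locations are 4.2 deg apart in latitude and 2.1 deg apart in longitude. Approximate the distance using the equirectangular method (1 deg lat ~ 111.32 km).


dlat_km = 4.2 * 111.32 = 467.544
dlon_km = 2.1 * 111.32 * cos(37) ≈ 186.699
dist = sqrt(467.544^2 + 186.699^2) ≈ 503.4 km

503.4 km


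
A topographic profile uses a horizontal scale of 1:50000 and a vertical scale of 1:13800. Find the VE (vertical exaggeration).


VE = horizontal_scale / vertical_scale = 50000 / 13800 ≈ 3.6

3.6x


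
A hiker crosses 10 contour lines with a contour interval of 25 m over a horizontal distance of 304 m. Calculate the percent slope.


elevation change = 10 * 25 = 250 m
slope = 250 / 304 * 100 = 82.2%

82.2%


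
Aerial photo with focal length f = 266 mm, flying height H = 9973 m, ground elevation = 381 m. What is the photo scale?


scale = f / (H - h) = 266 mm / 9592 m = 266 / 9592000 = 1:36060

1:36060


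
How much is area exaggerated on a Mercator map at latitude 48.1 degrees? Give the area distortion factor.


area_distortion = 1/cos^2(48.1) = 2.242

2.242


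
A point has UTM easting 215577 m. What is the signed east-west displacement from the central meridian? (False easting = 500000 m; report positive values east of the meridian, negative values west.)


displacement = 215577 - 500000 = -284423 m

-284423 m


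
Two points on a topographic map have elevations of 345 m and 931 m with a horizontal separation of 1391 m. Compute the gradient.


gradient = (931 - 345) / 1391 = 586 / 1391 = 0.4213

0.4213


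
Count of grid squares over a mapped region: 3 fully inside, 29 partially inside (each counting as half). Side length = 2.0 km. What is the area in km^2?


effective squares = 3 + 29 * 0.5 = 17.5
area = 17.5 * 4.0 = 70.0 km^2

70.0 km^2


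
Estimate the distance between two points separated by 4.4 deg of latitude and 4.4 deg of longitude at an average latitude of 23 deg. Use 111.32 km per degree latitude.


dlat_km = 4.4 * 111.32 = 489.808
dlon_km = 4.4 * 111.32 * cos(23) ≈ 450.871
dist = sqrt(489.808^2 + 450.871^2) ≈ 665.7 km

665.7 km


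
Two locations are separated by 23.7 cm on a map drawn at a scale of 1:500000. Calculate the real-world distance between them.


ground = 23.7 cm * 500000 / 100 = 118500.0 m = 118.5 km

118.5 km


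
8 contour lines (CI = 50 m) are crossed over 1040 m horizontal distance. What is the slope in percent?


elevation change = 8 * 50 = 400 m
slope = 400 / 1040 * 100 = 38.5%

38.5%


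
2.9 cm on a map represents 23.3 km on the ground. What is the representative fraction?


ground = 23.3 km = 2330000 cm; RF denominator = ground / map = 2330000 / 2.9 ≈ 803448; RF = 1:803448

1:803448


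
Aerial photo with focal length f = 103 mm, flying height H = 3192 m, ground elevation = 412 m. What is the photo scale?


scale = f / (H - h) = 103 mm / 2780 m = 103 / 2780000 = 1:26990

1:26990


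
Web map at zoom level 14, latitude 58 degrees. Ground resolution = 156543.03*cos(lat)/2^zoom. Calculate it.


res = 156543.03 * cos(58) / 2^14 = 156543.03 * 0.52991926 / 16384 = 5.06 m/pixel

5.06 m/pixel


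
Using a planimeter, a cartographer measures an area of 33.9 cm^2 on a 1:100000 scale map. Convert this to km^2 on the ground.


ground_area = 33.9 * (100000/100)^2 = 33900000.0 m^2 = 33.9 km^2

33.9 km^2


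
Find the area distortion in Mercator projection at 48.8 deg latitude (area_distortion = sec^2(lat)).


area_distortion = 1/cos^2(48.8) = 2.305

2.305


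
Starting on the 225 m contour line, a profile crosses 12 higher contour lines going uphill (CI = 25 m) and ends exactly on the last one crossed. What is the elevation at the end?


elevation = 225 + 12 * 25 = 525 m

525 m


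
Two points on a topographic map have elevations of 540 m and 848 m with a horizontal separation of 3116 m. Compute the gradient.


gradient = (848 - 540) / 3116 = 308 / 3116 = 0.0988

0.0988


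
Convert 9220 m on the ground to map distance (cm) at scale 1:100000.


map_cm = 9220 * 100 / 100000 = 9.22 cm

9.22 cm


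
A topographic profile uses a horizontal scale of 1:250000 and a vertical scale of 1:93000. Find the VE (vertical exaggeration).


VE = horizontal_scale / vertical_scale = 250000 / 93000 ≈ 2.7

2.7x


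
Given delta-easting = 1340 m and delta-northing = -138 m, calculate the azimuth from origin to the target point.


az = atan2(1340, -138) = 95.9 deg
adjusted to 0-360: 95.9 degrees

95.9 degrees


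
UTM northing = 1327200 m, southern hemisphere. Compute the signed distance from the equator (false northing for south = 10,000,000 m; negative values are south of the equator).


For southern: actual = 1327200 - 10000000 = -8672800 m

-8672800 m


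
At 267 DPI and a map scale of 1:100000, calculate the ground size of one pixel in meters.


pixel_cm = 2.54 / 267 ≈ 0.009513 cm
ground = pixel_cm * 100000 / 100 = 2.54 * 100000 / (267 * 100) = 254000 / 26700 ≈ 9.51 m

9.51 m


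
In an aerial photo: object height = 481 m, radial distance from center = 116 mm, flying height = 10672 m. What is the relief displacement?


d = h * r / H = 481 * 116 / 10672 = 5.23 mm

5.23 mm


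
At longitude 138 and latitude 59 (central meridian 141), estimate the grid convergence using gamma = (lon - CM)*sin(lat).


gamma = (138 - 141) * sin(59) = -3 * 0.857167 = -2.572 degrees

-2.572 degrees


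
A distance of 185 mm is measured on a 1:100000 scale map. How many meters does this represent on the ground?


ground = 185 mm * 100000 / 1000 = 18500.0 m

18500.0 m


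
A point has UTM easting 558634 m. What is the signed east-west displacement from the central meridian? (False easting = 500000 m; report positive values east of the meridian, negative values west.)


displacement = 558634 - 500000 = 58634 m

58634 m


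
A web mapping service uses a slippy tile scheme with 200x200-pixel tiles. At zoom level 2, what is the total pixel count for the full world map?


tiles per axis = 2^2 = 4
total tiles = 4^2 = 16
pixels per axis = 4 * 200 = 800
total pixels = 800^2 = 640000

640000 pixels


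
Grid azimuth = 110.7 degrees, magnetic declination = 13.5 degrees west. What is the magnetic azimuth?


magnetic azimuth = grid azimuth - declination (east +ve)
mag_az = 110.7 - -13.5 = 124.2 degrees

124.2 degrees


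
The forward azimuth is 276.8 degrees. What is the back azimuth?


back azimuth = (276.8 + 180) mod 360 = 96.8 degrees

96.8 degrees


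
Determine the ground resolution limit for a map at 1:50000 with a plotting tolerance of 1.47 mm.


ground = 1.47 mm * 50000 / 1000 = 73.5 m

73.5 m


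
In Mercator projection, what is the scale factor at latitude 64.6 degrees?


SF = 1 / cos(64.6) = 1 / 0.428935 = 2.331

2.331


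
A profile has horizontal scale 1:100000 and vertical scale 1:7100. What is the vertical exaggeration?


VE = horizontal_scale / vertical_scale = 100000 / 7100 ≈ 14.1

14.1x


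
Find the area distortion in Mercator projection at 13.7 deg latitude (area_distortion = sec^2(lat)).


area_distortion = 1/cos^2(13.7) = 1.059

1.059


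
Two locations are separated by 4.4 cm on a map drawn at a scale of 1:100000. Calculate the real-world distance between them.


ground = 4.4 cm * 100000 / 100 = 4400.0 m = 4.4 km

4.4 km


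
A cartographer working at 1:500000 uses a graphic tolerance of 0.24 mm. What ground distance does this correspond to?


ground = 0.24 mm * 500000 / 1000 = 120.0 m

120.0 m


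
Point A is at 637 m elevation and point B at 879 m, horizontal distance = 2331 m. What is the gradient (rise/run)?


gradient = (879 - 637) / 2331 = 242 / 2331 = 0.1038

0.1038


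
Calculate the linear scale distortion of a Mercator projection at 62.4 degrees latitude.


SF = 1 / cos(62.4) = 1 / 0.463296 = 2.158

2.158


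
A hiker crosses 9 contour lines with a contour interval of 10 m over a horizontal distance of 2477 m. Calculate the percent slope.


elevation change = 9 * 10 = 90 m
slope = 90 / 2477 * 100 = 3.6%

3.6%


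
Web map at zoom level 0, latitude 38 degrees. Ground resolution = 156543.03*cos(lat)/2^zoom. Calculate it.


res = 156543.03 * cos(38) / 2^0 = 156543.03 * 0.78801075 / 1 = 123357.59 m/pixel

123357.59 m/pixel


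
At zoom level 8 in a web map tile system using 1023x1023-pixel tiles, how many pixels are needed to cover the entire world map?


tiles per axis = 2^8 = 256
total tiles = 256^2 = 65536
pixels per axis = 256 * 1023 = 261888
total pixels = 261888^2 = 68585324544

68585324544 pixels


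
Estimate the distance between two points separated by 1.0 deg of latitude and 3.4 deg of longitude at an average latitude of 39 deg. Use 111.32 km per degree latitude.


dlat_km = 1.0 * 111.32 = 111.32
dlon_km = 3.4 * 111.32 * cos(39) ≈ 294.14
dist = sqrt(111.32^2 + 294.14^2) ≈ 314.5 km

314.5 km


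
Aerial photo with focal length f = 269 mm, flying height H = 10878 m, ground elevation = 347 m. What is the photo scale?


scale = f / (H - h) = 269 mm / 10531 m = 269 / 10531000 = 1:39149

1:39149


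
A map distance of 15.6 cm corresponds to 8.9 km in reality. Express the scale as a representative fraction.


ground = 8.9 km = 890000 cm; RF denominator = ground / map = 890000 / 15.6 ≈ 57051; RF = 1:57051

1:57051


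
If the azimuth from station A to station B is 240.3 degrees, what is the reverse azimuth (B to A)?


back azimuth = (240.3 + 180) mod 360 = 60.3 degrees

60.3 degrees


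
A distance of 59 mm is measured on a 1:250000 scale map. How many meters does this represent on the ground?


ground = 59 mm * 250000 / 1000 = 14750.0 m

14750.0 m


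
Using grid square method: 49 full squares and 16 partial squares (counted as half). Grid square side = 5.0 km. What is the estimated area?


effective squares = 49 + 16 * 0.5 = 57.0
area = 57.0 * 25.0 = 1425.0 km^2

1425.0 km^2


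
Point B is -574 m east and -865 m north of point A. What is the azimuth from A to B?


az = atan2(-574, -865) = -146.4 deg
adjusted to 0-360: 213.6 degrees

213.6 degrees


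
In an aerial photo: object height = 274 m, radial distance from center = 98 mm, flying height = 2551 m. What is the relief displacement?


d = h * r / H = 274 * 98 / 2551 = 10.53 mm

10.53 mm


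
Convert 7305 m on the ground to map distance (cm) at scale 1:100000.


map_cm = 7305 * 100 / 100000 = 7.305 cm ≈ 7.31 cm

7.31 cm


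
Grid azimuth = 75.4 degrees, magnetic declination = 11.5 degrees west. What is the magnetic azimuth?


magnetic azimuth = grid azimuth - declination (east +ve)
mag_az = 75.4 - -11.5 = 86.9 degrees

86.9 degrees


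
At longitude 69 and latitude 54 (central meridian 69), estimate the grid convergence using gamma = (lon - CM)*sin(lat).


gamma = (69 - 69) * sin(54) = 0 * 0.809017 = 0.0 degrees

0.0 degrees


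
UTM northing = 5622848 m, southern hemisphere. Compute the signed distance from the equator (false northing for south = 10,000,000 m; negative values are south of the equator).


For southern: actual = 5622848 - 10000000 = -4377152 m

-4377152 m


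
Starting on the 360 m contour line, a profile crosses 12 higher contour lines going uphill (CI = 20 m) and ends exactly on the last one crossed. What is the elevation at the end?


elevation = 360 + 12 * 20 = 600 m

600 m


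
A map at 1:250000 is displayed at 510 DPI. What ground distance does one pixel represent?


pixel_cm = 2.54 / 510 ≈ 0.00498 cm
ground = pixel_cm * 250000 / 100 = 2.54 * 250000 / (510 * 100) = 635000 / 51000 ≈ 12.45 m

12.45 m


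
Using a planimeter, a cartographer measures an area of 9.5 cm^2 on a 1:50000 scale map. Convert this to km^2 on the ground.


ground_area = 9.5 * (50000/100)^2 = 2375000.0 m^2 = 2.375 km^2

2.375 km^2


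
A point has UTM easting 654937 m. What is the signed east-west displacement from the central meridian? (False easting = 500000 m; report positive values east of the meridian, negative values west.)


displacement = 654937 - 500000 = 154937 m

154937 m
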